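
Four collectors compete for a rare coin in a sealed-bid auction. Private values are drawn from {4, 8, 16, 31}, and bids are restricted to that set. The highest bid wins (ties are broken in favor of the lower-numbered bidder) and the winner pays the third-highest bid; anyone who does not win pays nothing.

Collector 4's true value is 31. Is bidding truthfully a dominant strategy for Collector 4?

Check each profile of the others' bids and compare truth against every alternative bid.
Others bid (4, 4, 16): truth gives 27, best alternative gives 0.
Others bid (4, 16, 4): truth gives 27, best alternative gives 0.
Others bid (16, 4, 4): truth gives 27, best alternative gives 0.
Others bid (4, 8, 16): truth gives 23, best alternative gives 0.
Others bid (4, 16, 8): truth gives 23, best alternative gives 0.
Others bid (8, 4, 16): truth gives 23, best alternative gives 0.
(Remaining 58 profiles checked similarly; truth is weakly best in each.)
In every case the truthful bid is at least as good as any alternative, so it is a dominant strategy.

Yes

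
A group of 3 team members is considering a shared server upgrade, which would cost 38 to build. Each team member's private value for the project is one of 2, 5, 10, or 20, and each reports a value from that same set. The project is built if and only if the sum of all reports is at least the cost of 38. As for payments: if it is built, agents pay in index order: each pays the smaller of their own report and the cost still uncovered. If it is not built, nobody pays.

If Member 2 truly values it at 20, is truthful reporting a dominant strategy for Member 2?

No

Consider the case where Member 1 reports 10 and Member 3 reports 20.
Truthful report 20: project built, pays 20, utility 20 - 20 = 0.
Report 10 instead: project built, pays 10, utility 20 - 10 = 10.
Since 10 > 0, reporting 10 is strictly better here, so truthful reporting is not dominant.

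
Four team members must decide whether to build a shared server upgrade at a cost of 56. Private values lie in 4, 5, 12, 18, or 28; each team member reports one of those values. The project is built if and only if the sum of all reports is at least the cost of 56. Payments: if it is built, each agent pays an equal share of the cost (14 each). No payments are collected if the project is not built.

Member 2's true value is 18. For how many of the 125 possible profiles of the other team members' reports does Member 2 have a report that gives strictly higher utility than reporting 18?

31

Others report (4, 4, 28): truth gives 0; report 28 gives 4 > 0. Violating.
Others report (4, 5, 28): truth gives 0; report 28 gives 4 > 0. Violating.
Others report (4, 12, 12): truth gives 0; report 28 gives 4 > 0. Violating.
Others report (4, 12, 18): truth gives 0; report 28 gives 4 > 0. Violating.
Others report (4, 4, 4): truth gives 0; no alternative beats it.
Others report (4, 4, 5): truth gives 0; no alternative beats it.
(Checking all 125 profiles: 31 have a profitable deviation, 94 do not.)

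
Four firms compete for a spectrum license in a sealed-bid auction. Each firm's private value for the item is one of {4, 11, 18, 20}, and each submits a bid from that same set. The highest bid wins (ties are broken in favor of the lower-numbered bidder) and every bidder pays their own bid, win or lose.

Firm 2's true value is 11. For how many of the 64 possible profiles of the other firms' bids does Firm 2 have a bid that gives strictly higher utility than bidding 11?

60

Others bid (4, 4, 18): truth gives -11; bid 4 gives -4 > -11. Violating.
Others bid (4, 4, 20): truth gives -11; bid 4 gives -4 > -11. Violating.
Others bid (4, 11, 18): truth gives -11; bid 4 gives -4 > -11. Violating.
Others bid (4, 11, 20): truth gives -11; bid 4 gives -4 > -11. Violating.
Others bid (4, 4, 4): truth gives 0; no alternative beats it.
Others bid (4, 4, 11): truth gives 0; no alternative beats it.
(Checking all 64 profiles: 60 have a profitable deviation, 4 do not.)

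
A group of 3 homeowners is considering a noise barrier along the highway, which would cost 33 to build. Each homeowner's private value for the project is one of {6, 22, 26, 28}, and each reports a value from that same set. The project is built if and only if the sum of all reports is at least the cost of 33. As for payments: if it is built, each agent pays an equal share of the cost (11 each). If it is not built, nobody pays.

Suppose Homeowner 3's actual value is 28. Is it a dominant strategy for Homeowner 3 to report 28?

Yes

Check each profile of the others' reports and compare truth against every alternative report.
Others report (6, 6): truth gives 17, best alternative gives 17.
Others report (6, 22): truth gives 17, best alternative gives 17.
Others report (6, 26): truth gives 17, best alternative gives 17.
Others report (6, 28): truth gives 17, best alternative gives 17.
Others report (22, 6): truth gives 17, best alternative gives 17.
Others report (22, 22): truth gives 17, best alternative gives 17.
(Remaining 10 profiles checked similarly; truth is weakly best in each.)
In every case the truthful report is at least as good as any alternative, so it is a dominant strategy.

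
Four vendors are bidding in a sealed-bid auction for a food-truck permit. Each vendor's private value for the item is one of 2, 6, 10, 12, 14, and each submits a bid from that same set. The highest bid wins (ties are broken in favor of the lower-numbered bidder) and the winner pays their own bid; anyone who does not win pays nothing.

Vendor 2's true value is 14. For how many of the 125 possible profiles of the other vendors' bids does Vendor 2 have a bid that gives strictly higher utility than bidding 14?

48

Others bid (2, 2, 2): truth gives 0; bid 6 gives 8 > 0. Violating.
Others bid (2, 2, 6): truth gives 0; bid 6 gives 8 > 0. Violating.
Others bid (2, 2, 10): truth gives 0; bid 10 gives 4 > 0. Violating.
Others bid (2, 2, 12): truth gives 0; bid 12 gives 2 > 0. Violating.
Others bid (2, 2, 14): truth gives 0; no alternative beats it.
Others bid (2, 6, 14): truth gives 0; no alternative beats it.
(Checking all 125 profiles: 48 have a profitable deviation, 77 do not.)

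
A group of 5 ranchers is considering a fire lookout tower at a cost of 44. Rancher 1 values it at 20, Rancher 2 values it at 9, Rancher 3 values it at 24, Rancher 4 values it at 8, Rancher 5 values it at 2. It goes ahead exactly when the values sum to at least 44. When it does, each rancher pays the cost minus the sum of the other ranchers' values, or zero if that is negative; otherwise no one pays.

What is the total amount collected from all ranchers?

Total value 63 ≥ cost 44, so it is built.
Rancher 1: others sum to 43; max(0, 44 - 43) = 1.
Rancher 2: others sum to 54; max(0, 44 - 54) = 0.
Rancher 3: others sum to 39; max(0, 44 - 39) = 5.
Rancher 4: others sum to 55; max(0, 44 - 55) = 0.
Rancher 5: others sum to 61; max(0, 44 - 61) = 0.
Total collected = 1 + 0 + 5 + 0 + 0 = 6.

6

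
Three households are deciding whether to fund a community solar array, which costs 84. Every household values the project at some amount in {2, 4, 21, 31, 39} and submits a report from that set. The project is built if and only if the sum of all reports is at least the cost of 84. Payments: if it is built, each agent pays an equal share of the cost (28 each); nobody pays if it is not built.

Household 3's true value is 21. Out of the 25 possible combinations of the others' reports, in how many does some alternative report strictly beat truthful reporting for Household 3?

3

Others report (31, 39): truth gives -7; report 2 gives 0 > -7. Violating.
Others report (39, 31): truth gives -7; report 2 gives 0 > -7. Violating.
Others report (39, 39): truth gives -7; report 2 gives 0 > -7. Violating.
Others report (2, 2): truth gives 0; no alternative beats it.
Others report (2, 4): truth gives 0; no alternative beats it.
(Checking all 25 profiles: 3 have a profitable deviation, 22 do not.)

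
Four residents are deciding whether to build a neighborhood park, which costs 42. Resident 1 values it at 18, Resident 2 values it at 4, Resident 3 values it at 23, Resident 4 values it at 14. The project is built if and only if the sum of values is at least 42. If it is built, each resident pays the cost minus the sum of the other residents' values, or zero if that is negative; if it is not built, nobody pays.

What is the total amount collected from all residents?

7

Total value 59 ≥ cost 42, so it is built.
Resident 1: others sum to 41; max(0, 42 - 41) = 1.
Resident 2: others sum to 55; max(0, 42 - 55) = 0.
Resident 3: others sum to 36; max(0, 42 - 36) = 6.
Resident 4: others sum to 45; max(0, 42 - 45) = 0.
Total collected = 1 + 0 + 6 + 0 = 7.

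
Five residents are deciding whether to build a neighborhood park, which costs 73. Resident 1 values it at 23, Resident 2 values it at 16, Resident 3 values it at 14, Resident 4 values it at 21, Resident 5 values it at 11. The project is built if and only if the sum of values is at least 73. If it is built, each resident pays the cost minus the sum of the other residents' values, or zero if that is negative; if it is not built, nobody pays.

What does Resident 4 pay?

9

Total value 85 ≥ cost 73, so the project is built.
The other residents' values sum to 64.
Cost minus that sum is 73 - 64 = 9.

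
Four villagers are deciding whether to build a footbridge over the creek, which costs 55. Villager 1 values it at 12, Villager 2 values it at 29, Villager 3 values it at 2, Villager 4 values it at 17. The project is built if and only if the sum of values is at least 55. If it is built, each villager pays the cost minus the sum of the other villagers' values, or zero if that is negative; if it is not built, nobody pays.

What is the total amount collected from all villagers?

43

Total value 60 ≥ cost 55, so it is built.
Villager 1: others sum to 48; max(0, 55 - 48) = 7.
Villager 2: others sum to 31; max(0, 55 - 31) = 24.
Villager 3: others sum to 58; max(0, 55 - 58) = 0.
Villager 4: others sum to 43; max(0, 55 - 43) = 12.
Total collected = 7 + 24 + 0 + 12 = 43.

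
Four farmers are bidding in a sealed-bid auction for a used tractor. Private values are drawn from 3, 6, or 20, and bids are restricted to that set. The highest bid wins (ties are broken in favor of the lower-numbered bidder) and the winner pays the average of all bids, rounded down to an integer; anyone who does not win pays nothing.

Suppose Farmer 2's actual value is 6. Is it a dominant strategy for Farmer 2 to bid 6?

Check each profile of the others' bids and compare truth against every alternative bid.
Others bid (3, 3, 3): truth gives 3, best alternative gives 0.
Others bid (3, 3, 6): truth gives 2, best alternative gives 0.
Others bid (3, 6, 3): truth gives 2, best alternative gives 0.
Others bid (3, 6, 6): truth gives 1, best alternative gives 0.
Others bid (3, 3, 20): truth gives 0, best alternative gives 0.
Others bid (3, 6, 20): truth gives 0, best alternative gives 0.
(Remaining 21 profiles checked similarly; truth is weakly best in each.)
In every case the truthful bid is at least as good as any alternative, so it is a dominant strategy.

Yes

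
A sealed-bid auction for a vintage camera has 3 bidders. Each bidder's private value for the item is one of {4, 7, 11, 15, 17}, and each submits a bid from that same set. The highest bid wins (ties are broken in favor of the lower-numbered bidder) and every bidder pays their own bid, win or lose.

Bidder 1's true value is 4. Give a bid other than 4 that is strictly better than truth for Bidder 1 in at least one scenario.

7

Suppose Bidder 2 bids 4 and Bidder 3 bids 7.
Bid 4: loses but pays 4, utility -4.
Bid 7: wins, pays 7, utility 4 - 7 = -3.
So bidding 7 beats truth here (-3 > -4).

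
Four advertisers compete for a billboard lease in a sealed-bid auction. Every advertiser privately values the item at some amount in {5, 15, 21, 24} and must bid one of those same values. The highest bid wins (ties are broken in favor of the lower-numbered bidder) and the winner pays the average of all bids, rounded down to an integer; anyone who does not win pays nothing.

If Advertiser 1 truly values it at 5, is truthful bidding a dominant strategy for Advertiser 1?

Yes

Check each profile of the others' bids and compare truth against every alternative bid.
Others bid (15, 15, 15): truth gives 0, best alternative gives -10.
Others bid (5, 15, 15): truth gives 0, best alternative gives -7.
Others bid (15, 5, 15): truth gives 0, best alternative gives -7.
Others bid (15, 15, 5): truth gives 0, best alternative gives -7.
Others bid (5, 5, 15): truth gives 0, best alternative gives -5.
Others bid (5, 15, 5): truth gives 0, best alternative gives -5.
(Remaining 58 profiles checked similarly; truth is weakly best in each.)
In every case the truthful bid is at least as good as any alternative, so it is a dominant strategy.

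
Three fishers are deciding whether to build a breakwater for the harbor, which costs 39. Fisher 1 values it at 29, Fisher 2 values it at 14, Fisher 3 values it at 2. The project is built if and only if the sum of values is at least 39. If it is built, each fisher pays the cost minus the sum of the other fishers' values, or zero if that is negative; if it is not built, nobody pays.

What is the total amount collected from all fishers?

31

Total value 45 ≥ cost 39, so it is built.
Fisher 1: others sum to 16; max(0, 39 - 16) = 23.
Fisher 2: others sum to 31; max(0, 39 - 31) = 8.
Fisher 3: others sum to 43; max(0, 39 - 43) = 0.
Total collected = 23 + 8 + 0 = 31.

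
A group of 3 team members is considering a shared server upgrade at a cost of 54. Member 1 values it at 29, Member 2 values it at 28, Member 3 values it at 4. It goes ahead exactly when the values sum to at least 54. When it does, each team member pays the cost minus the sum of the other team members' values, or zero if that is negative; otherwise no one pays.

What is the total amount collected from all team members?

43

Total value 61 ≥ cost 54, so it is built.
Member 1: others sum to 32; max(0, 54 - 32) = 22.
Member 2: others sum to 33; max(0, 54 - 33) = 21.
Member 3: others sum to 57; max(0, 54 - 57) = 0.
Total collected = 22 + 21 + 0 = 43.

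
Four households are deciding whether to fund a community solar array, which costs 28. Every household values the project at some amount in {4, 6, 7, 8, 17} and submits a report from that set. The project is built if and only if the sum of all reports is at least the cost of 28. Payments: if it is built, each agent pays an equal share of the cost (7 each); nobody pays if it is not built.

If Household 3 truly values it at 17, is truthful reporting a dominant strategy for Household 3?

Yes

Check each profile of the others' reports and compare truth against every alternative report.
Others report (4, 4, 4): truth gives 10, best alternative gives 0.
Others report (4, 4, 6): truth gives 10, best alternative gives 0.
Others report (4, 4, 7): truth gives 10, best alternative gives 0.
Others report (4, 4, 8): truth gives 10, best alternative gives 0.
Others report (4, 6, 4): truth gives 10, best alternative gives 0.
Others report (4, 6, 6): truth gives 10, best alternative gives 0.
(Remaining 119 profiles checked similarly; truth is weakly best in each.)
In every case the truthful report is at least as good as any alternative, so it is a dominant strategy.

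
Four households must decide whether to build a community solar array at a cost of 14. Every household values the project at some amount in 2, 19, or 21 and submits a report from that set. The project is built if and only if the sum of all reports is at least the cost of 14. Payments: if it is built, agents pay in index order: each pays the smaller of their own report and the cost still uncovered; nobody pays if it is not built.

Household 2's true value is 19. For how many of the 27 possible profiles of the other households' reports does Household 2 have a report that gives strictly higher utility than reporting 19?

Others report (2, 2, 19): truth gives 7; report 2 gives 17 > 7. Violating.
Others report (2, 2, 21): truth gives 7; report 2 gives 17 > 7. Violating.
Others report (2, 19, 2): truth gives 7; report 2 gives 17 > 7. Violating.
Others report (2, 19, 19): truth gives 7; report 2 gives 17 > 7. Violating.
Others report (2, 2, 2): truth gives 7; no alternative beats it.
Others report (19, 2, 2): truth gives 19; no alternative beats it.
(Checking all 27 profiles: 8 have a profitable deviation, 19 do not.)

8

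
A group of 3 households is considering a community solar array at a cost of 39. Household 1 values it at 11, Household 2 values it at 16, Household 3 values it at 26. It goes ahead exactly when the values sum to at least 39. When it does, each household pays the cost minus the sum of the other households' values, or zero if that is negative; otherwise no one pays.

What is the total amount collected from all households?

Total value 53 ≥ cost 39, so it is built.
Household 1: others sum to 42; max(0, 39 - 42) = 0.
Household 2: others sum to 37; max(0, 39 - 37) = 2.
Household 3: others sum to 27; max(0, 39 - 27) = 12.
Total collected = 0 + 2 + 12 = 14.

14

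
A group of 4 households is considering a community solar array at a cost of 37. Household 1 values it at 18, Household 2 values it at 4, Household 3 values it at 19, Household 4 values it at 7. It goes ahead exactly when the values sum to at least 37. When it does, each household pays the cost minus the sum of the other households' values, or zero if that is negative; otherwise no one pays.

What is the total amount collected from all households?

15

Total value 48 ≥ cost 37, so it is built.
Household 1: others sum to 30; max(0, 37 - 30) = 7.
Household 2: others sum to 44; max(0, 37 - 44) = 0.
Household 3: others sum to 29; max(0, 37 - 29) = 8.
Household 4: others sum to 41; max(0, 37 - 41) = 0.
Total collected = 7 + 0 + 8 + 0 = 15.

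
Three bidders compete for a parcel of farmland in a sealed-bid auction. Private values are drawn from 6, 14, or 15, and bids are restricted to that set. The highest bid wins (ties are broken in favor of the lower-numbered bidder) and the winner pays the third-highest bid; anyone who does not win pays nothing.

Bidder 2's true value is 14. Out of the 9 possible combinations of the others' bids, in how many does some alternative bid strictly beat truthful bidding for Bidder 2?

2

Others bid (6, 15): truth gives 0; bid 15 gives 8 > 0. Violating.
Others bid (14, 6): truth gives 0; bid 15 gives 8 > 0. Violating.
Others bid (6, 6): truth gives 8; no alternative beats it.
Others bid (6, 14): truth gives 8; no alternative beats it.
(Checking all 9 profiles: 2 have a profitable deviation, 7 do not.)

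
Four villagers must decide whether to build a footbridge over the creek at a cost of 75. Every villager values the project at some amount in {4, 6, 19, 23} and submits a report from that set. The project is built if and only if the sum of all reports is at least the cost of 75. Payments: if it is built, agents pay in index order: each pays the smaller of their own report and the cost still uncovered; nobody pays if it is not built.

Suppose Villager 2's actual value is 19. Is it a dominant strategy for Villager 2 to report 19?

No

Consider the case where Villager 1 reports 23, Villager 3 reports 23 and Villager 4 reports 23.
Truthful report 19: project built, pays 19, utility 19 - 19 = 0.
Report 6 instead: project built, pays 6, utility 19 - 6 = 13.
Since 13 > 0, reporting 6 is strictly better here, so truthful reporting is not dominant.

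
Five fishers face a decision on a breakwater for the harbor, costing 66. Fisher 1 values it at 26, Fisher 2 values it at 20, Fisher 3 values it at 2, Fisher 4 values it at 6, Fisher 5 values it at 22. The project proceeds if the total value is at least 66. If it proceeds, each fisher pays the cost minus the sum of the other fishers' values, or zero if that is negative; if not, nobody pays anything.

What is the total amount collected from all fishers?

Total value 76 ≥ cost 66, so it is built.
Fisher 1: others sum to 50; max(0, 66 - 50) = 16.
Fisher 2: others sum to 56; max(0, 66 - 56) = 10.
Fisher 3: others sum to 74; max(0, 66 - 74) = 0.
Fisher 4: others sum to 70; max(0, 66 - 70) = 0.
Fisher 5: others sum to 54; max(0, 66 - 54) = 12.
Total collected = 16 + 10 + 0 + 0 + 12 = 38.

38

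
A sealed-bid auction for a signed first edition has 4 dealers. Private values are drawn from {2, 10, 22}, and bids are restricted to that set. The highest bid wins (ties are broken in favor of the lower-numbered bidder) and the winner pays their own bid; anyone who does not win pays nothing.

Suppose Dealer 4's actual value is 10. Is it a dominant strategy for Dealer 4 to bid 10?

Yes

Check each profile of the others' bids and compare truth against every alternative bid.
Others bid (2, 2, 2): truth gives 0, best alternative gives 0.
Others bid (2, 2, 10): truth gives 0, best alternative gives 0.
Others bid (2, 2, 22): truth gives 0, best alternative gives 0.
Others bid (2, 10, 2): truth gives 0, best alternative gives 0.
Others bid (2, 10, 10): truth gives 0, best alternative gives 0.
Others bid (2, 10, 22): truth gives 0, best alternative gives 0.
(Remaining 21 profiles checked similarly; truth is weakly best in each.)
In every case the truthful bid is at least as good as any alternative, so it is a dominant strategy.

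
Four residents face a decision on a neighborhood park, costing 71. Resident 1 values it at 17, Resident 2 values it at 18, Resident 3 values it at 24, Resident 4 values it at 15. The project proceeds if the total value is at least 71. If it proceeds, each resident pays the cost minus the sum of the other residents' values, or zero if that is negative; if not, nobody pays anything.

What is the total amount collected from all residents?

Total value 74 ≥ cost 71, so it is built.
Resident 1: others sum to 57; max(0, 71 - 57) = 14.
Resident 2: others sum to 56; max(0, 71 - 56) = 15.
Resident 3: others sum to 50; max(0, 71 - 50) = 21.
Resident 4: others sum to 59; max(0, 71 - 59) = 12.
Total collected = 14 + 15 + 21 + 12 = 62.

62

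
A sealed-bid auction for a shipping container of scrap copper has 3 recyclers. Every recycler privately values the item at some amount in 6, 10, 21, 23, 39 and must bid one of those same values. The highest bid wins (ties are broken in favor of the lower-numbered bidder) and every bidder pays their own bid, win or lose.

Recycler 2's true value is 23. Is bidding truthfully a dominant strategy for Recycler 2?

Consider the case where Recycler 1 bids 6 and Recycler 3 bids 6.
Truthful bid 23: wins, pays 23, utility 23 - 23 = 0.
Bid 10 instead: wins, pays 10, utility 23 - 10 = 13.
Since 13 > 0, bidding 10 is strictly better here, so truthful bidding is not dominant.

No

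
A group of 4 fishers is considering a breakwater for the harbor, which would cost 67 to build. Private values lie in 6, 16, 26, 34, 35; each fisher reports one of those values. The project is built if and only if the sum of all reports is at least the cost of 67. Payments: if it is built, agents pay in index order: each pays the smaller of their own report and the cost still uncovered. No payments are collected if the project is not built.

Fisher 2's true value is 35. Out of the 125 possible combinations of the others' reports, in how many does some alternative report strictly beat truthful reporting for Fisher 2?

Others report (6, 6, 26): truth gives 0; report 34 gives 1 > 0. Violating.
Others report (6, 6, 34): truth gives 0; report 26 gives 9 > 0. Violating.
Others report (6, 6, 35): truth gives 0; report 26 gives 9 > 0. Violating.
Others report (6, 16, 16): truth gives 0; report 34 gives 1 > 0. Violating.
Others report (6, 6, 6): truth gives 0; no alternative beats it.
Others report (6, 6, 16): truth gives 0; no alternative beats it.
(Checking all 125 profiles: 121 have a profitable deviation, 4 do not.)

121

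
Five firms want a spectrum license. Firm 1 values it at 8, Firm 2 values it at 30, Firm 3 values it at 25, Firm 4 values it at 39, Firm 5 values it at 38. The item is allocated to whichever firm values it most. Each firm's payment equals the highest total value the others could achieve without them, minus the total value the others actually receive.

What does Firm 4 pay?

Firm 4 has the highest value and receives the item.
Without Firm 4, the item would go to the next-highest value, 38, so the others could achieve 38.
With Firm 4 present and winning, the others receive nothing, so their total is 0.
Payment = 38 - 0 = 38.

38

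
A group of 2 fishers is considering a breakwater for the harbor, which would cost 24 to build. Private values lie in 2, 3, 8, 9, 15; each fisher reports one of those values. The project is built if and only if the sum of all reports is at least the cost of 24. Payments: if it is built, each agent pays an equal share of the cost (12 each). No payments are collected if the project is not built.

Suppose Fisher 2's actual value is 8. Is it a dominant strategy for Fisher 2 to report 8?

Yes

Check each profile of the others' reports and compare truth against every alternative report.
Others report (2): truth gives 0, best alternative gives 0.
Others report (3): truth gives 0, best alternative gives 0.
Others report (8): truth gives 0, best alternative gives 0.
Others report (9): truth gives 0, best alternative gives 0.
Others report (15): truth gives 0, best alternative gives 0.
In every case the truthful report is at least as good as any alternative, so it is a dominant strategy.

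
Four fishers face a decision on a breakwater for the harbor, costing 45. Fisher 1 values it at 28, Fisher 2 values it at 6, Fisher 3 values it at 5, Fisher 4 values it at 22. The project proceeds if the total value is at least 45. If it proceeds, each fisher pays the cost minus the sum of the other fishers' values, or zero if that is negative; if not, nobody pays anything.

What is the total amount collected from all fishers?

Total value 61 ≥ cost 45, so it is built.
Fisher 1: others sum to 33; max(0, 45 - 33) = 12.
Fisher 2: others sum to 55; max(0, 45 - 55) = 0.
Fisher 3: others sum to 56; max(0, 45 - 56) = 0.
Fisher 4: others sum to 39; max(0, 45 - 39) = 6.
Total collected = 12 + 0 + 0 + 6 = 18.

18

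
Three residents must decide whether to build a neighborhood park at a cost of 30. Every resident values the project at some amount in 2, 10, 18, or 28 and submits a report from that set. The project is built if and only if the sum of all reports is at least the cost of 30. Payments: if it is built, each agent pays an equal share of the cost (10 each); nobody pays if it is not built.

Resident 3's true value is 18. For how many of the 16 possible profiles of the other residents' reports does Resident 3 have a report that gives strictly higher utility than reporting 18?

Others report (2, 2): truth gives 0; report 28 gives 8 > 0. Violating.
Others report (2, 10): truth gives 8; no alternative beats it.
Others report (2, 18): truth gives 8; no alternative beats it.
(Checking all 16 profiles: 1 has a profitable deviation, 15 do not.)

1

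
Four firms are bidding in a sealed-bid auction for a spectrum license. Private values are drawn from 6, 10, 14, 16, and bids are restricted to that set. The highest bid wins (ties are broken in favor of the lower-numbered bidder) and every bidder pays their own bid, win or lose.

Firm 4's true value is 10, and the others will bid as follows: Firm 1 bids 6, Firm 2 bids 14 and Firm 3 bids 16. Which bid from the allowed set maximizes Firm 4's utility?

Bid 6: loses but pays 6, utility -6.
Bid 10: loses but pays 10, utility -10.
Bid 14: loses but pays 14, utility -14.
Bid 16: loses but pays 16, utility -16.
The best choice is 6 with utility -6.

6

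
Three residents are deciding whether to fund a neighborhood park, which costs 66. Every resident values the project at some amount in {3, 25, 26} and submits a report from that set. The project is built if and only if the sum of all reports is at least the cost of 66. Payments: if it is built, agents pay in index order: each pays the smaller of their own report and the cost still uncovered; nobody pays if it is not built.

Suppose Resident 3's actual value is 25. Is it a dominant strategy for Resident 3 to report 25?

Yes

Check each profile of the others' reports and compare truth against every alternative report.
Others report (26, 26): truth gives 11, best alternative gives 11.
Others report (25, 26): truth gives 10, best alternative gives 10.
Others report (26, 25): truth gives 10, best alternative gives 10.
Others report (25, 25): truth gives 9, best alternative gives 9.
Others report (3, 3): truth gives 0, best alternative gives 0.
Others report (3, 25): truth gives 0, best alternative gives 0.
(Remaining 3 profiles checked similarly; truth is weakly best in each.)
In every case the truthful report is at least as good as any alternative, so it is a dominant strategy.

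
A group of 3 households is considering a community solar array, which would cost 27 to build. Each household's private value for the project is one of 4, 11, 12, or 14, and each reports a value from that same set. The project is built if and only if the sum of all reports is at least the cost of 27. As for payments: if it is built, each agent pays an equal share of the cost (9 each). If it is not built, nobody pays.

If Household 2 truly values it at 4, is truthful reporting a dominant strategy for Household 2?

Yes

Check each profile of the others' reports and compare truth against every alternative report.
Others report (4, 12): truth gives 0, best alternative gives -5.
Others report (4, 14): truth gives 0, best alternative gives -5.
Others report (11, 11): truth gives 0, best alternative gives -5.
Others report (12, 4): truth gives 0, best alternative gives -5.
Others report (14, 4): truth gives 0, best alternative gives -5.
Others report (11, 12): truth gives -5, best alternative gives -5.
(Remaining 10 profiles checked similarly; truth is weakly best in each.)
In every case the truthful report is at least as good as any alternative, so it is a dominant strategy.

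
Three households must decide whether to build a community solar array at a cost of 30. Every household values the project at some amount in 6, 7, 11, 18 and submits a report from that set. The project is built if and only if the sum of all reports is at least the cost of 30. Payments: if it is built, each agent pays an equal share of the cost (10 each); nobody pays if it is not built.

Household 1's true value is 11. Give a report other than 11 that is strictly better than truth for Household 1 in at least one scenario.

Suppose Household 2 reports 6 and Household 3 reports 6.
Report 11: project not built, utility 0.
Report 18: project built, pays 10, utility 11 - 10 = 1.
So reporting 18 beats truth here (1 > 0).

18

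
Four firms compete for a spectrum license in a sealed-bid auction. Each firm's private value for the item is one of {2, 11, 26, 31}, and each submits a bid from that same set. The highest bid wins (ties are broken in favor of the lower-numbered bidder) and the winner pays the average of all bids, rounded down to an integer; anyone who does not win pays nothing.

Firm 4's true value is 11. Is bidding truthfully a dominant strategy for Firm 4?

No

Consider the case where Firm 1 bids 2, Firm 2 bids 2 and Firm 3 bids 11.
Truthful bid 11: loses, pays 0, utility 0.
Bid 26 instead: wins, pays 10, utility 11 - 10 = 1.
Since 1 > 0, bidding 26 is strictly better here, so truthful bidding is not dominant.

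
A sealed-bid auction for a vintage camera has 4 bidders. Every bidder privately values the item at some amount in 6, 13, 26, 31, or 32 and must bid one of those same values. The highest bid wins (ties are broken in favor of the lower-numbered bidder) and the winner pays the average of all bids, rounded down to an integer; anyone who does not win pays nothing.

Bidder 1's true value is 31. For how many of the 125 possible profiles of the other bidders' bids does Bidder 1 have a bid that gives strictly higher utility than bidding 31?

81

Others bid (6, 6, 6): truth gives 19; bid 6 gives 25 > 19. Violating.
Others bid (6, 6, 13): truth gives 17; bid 13 gives 22 > 17. Violating.
Others bid (6, 6, 26): truth gives 14; bid 26 gives 15 > 14. Violating.
Others bid (6, 6, 32): truth gives 0; bid 32 gives 12 > 0. Violating.
Others bid (6, 6, 31): truth gives 13; no alternative beats it.
Others bid (6, 13, 31): truth gives 11; no alternative beats it.
(Checking all 125 profiles: 81 have a profitable deviation, 44 do not.)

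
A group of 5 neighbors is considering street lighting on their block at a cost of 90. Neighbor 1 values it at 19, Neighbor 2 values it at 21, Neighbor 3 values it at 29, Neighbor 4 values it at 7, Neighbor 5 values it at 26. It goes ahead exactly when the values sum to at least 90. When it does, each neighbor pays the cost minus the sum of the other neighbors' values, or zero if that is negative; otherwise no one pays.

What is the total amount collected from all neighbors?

47

Total value 102 ≥ cost 90, so it is built.
Neighbor 1: others sum to 83; max(0, 90 - 83) = 7.
Neighbor 2: others sum to 81; max(0, 90 - 81) = 9.
Neighbor 3: others sum to 73; max(0, 90 - 73) = 17.
Neighbor 4: others sum to 95; max(0, 90 - 95) = 0.
Neighbor 5: others sum to 76; max(0, 90 - 76) = 14.
Total collected = 7 + 9 + 17 + 0 + 14 = 47.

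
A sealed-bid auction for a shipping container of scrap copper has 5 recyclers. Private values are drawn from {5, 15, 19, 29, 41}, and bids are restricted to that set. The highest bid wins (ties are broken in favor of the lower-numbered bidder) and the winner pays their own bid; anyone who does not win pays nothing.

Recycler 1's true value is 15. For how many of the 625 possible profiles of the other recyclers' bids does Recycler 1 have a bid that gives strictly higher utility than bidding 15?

1

Others bid (5, 5, 5, 5): truth gives 0; bid 5 gives 10 > 0. Violating.
Others bid (5, 5, 5, 15): truth gives 0; no alternative beats it.
Others bid (5, 5, 5, 19): truth gives 0; no alternative beats it.
(Checking all 625 profiles: 1 has a profitable deviation, 624 do not.)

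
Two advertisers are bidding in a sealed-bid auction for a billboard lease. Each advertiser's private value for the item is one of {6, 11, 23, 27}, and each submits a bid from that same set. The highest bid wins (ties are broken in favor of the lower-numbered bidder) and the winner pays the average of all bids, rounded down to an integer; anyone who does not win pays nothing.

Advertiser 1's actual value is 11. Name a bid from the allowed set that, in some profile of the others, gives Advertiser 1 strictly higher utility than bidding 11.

6

Suppose Advertiser 2 bids 6.
Bid 11: wins, pays 8, utility 11 - 8 = 3.
Bid 6: wins, pays 6, utility 11 - 6 = 5.
So bidding 6 beats truth here (5 > 3).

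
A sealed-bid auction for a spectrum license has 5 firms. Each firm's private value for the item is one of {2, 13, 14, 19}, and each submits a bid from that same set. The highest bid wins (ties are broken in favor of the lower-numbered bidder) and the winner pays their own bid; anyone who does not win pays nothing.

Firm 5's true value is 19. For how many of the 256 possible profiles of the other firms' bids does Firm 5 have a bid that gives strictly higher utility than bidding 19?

16

Others bid (2, 2, 2, 2): truth gives 0; bid 13 gives 6 > 0. Violating.
Others bid (2, 2, 2, 13): truth gives 0; bid 14 gives 5 > 0. Violating.
Others bid (2, 2, 13, 2): truth gives 0; bid 14 gives 5 > 0. Violating.
Others bid (2, 2, 13, 13): truth gives 0; bid 14 gives 5 > 0. Violating.
Others bid (2, 2, 2, 14): truth gives 0; no alternative beats it.
Others bid (2, 2, 2, 19): truth gives 0; no alternative beats it.
(Checking all 256 profiles: 16 have a profitable deviation, 240 do not.)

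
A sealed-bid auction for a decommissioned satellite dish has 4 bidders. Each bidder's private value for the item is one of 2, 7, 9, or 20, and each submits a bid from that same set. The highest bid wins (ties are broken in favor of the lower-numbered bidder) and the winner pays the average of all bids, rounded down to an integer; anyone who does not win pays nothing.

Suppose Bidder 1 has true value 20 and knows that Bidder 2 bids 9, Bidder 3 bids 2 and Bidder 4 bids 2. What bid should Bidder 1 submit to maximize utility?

Bid 2: loses, pays 0, utility 0.
Bid 7: loses, pays 0, utility 0.
Bid 9: wins, pays 5, utility 20 - 5 = 15.
Bid 20: wins, pays 8, utility 20 - 8 = 12.
The best choice is 9 with utility 15.

9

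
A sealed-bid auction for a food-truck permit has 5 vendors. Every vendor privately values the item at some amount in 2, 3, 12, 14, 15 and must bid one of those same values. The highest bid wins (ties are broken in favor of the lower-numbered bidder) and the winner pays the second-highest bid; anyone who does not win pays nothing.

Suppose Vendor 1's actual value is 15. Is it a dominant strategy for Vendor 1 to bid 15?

Yes

Check each profile of the others' bids and compare truth against every alternative bid.
Others bid (2, 2, 2, 2): truth gives 13, best alternative gives 13.
Others bid (2, 2, 2, 3): truth gives 12, best alternative gives 12.
Others bid (2, 2, 3, 2): truth gives 12, best alternative gives 12.
Others bid (2, 2, 3, 3): truth gives 12, best alternative gives 12.
Others bid (2, 3, 2, 2): truth gives 12, best alternative gives 12.
Others bid (2, 3, 2, 3): truth gives 12, best alternative gives 12.
(Remaining 619 profiles checked similarly; truth is weakly best in each.)
In every case the truthful bid is at least as good as any alternative, so it is a dominant strategy.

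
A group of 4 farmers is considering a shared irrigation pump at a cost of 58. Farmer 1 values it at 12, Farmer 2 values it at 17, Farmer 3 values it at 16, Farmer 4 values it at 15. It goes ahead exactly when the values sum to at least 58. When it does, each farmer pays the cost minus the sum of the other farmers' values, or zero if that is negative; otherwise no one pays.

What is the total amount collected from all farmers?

52

Total value 60 ≥ cost 58, so it is built.
Farmer 1: others sum to 48; max(0, 58 - 48) = 10.
Farmer 2: others sum to 43; max(0, 58 - 43) = 15.
Farmer 3: others sum to 44; max(0, 58 - 44) = 14.
Farmer 4: others sum to 45; max(0, 58 - 45) = 13.
Total collected = 10 + 15 + 14 + 13 = 52.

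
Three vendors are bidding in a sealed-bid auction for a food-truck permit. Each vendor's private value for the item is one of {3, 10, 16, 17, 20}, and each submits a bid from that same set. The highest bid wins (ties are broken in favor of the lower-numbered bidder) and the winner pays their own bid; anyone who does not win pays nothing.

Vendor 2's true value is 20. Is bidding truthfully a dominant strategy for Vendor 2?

Consider the case where Vendor 1 bids 3 and Vendor 3 bids 3.
Truthful bid 20: wins, pays 20, utility 20 - 20 = 0.
Bid 10 instead: wins, pays 10, utility 20 - 10 = 10.
Since 10 > 0, bidding 10 is strictly better here, so truthful bidding is not dominant.

No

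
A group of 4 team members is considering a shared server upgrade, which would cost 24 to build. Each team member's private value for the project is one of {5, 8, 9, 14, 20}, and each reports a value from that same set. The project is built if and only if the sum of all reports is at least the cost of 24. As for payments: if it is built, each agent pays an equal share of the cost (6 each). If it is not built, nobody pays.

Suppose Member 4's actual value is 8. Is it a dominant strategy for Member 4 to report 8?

No

Consider the case where Member 1 reports 5, Member 2 reports 5 and Member 3 reports 5.
Truthful report 8: project not built, utility 0.
Report 9 instead: project built, pays 6, utility 8 - 6 = 2.
Since 2 > 0, reporting 9 is strictly better here, so truthful reporting is not dominant.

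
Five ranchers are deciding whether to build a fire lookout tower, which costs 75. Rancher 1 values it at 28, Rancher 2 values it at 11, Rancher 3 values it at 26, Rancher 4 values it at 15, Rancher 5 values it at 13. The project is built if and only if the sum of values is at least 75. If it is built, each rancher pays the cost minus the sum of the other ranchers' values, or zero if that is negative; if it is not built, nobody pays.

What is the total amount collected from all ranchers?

Total value 93 ≥ cost 75, so it is built.
Rancher 1: others sum to 65; max(0, 75 - 65) = 10.
Rancher 2: others sum to 82; max(0, 75 - 82) = 0.
Rancher 3: others sum to 67; max(0, 75 - 67) = 8.
Rancher 4: others sum to 78; max(0, 75 - 78) = 0.
Rancher 5: others sum to 80; max(0, 75 - 80) = 0.
Total collected = 10 + 0 + 8 + 0 + 0 = 18.

18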